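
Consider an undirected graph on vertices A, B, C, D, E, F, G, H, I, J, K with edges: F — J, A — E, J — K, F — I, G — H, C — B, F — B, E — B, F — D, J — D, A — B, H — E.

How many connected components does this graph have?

1

From A: component {A, B, C, D, E, F, G, H, I, J, K}.
That's 1 component.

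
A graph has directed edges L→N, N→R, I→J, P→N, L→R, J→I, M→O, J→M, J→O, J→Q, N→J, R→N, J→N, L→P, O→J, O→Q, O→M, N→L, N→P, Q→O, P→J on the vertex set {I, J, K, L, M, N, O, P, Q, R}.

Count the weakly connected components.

2

From I: component {I, J, L, M, N, O, P, Q, R}.
From K: component {K}.
That's 2 components.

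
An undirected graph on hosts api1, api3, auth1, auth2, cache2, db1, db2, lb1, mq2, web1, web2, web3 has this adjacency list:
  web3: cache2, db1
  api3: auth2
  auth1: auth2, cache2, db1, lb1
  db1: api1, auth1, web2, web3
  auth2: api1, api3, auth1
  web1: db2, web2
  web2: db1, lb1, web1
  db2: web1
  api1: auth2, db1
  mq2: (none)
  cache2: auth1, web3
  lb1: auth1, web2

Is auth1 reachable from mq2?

No

mq2 has no edges, so nothing is reachable from it.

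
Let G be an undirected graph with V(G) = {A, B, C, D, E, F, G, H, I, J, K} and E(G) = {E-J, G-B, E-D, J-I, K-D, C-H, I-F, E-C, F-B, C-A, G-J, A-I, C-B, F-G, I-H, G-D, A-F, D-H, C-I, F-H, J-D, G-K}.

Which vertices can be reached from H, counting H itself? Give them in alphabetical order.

A, B, C, D, E, F, G, H, I, J, K

Start at H.
Its neighbours: C, D, F, I.
Then their neighbours: A, B, E, G, J, K.
Every vertex is now reached.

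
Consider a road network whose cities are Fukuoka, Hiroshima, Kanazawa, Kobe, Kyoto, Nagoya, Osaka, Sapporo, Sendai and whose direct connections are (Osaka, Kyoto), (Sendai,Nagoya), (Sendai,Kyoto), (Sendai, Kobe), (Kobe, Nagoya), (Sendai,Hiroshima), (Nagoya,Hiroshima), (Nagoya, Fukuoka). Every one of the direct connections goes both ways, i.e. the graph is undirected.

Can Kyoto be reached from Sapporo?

No

Sapporo has no edges, so nothing is reachable from it.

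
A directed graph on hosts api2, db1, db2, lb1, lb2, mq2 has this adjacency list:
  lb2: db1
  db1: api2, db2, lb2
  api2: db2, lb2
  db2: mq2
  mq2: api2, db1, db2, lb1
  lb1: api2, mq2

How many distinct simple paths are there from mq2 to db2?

7

mq2→api2→db2
mq2→api2→lb2→db1→db2
mq2→db1→api2→db2
mq2→db1→db2
mq2→db2
mq2→lb1→api2→db2
mq2→lb1→api2→lb2→db1→db2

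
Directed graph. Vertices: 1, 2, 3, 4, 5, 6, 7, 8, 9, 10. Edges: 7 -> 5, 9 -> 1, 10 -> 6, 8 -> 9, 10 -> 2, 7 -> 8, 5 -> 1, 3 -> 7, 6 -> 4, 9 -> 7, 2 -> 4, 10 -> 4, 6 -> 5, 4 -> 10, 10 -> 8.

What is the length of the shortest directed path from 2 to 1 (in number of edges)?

5

Distance 0: 2.
Distance 1: 4.
Distance 2: 10.
Distance 3: 6, 8.
Distance 4: 5, 9.
Distance 5: 1, 7 — contains 1.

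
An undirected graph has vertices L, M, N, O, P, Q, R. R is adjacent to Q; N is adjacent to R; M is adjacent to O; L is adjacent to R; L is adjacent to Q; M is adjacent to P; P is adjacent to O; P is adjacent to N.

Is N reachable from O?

Yes

Explore from O.
Distance 1: reach M, P.
Distance 2: reach N.
Found N.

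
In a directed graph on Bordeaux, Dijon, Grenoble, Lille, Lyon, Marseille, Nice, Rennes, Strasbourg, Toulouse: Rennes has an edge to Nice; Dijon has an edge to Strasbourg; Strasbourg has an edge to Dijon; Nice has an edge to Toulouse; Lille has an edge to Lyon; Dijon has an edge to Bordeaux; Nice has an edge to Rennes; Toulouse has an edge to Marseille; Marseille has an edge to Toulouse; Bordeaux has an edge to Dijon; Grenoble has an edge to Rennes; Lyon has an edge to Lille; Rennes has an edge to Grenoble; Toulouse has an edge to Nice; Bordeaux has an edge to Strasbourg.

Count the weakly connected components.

From Bordeaux: component {Bordeaux, Dijon, Strasbourg}.
From Grenoble: component {Grenoble, Marseille, Nice, Rennes, Toulouse}.
From Lille: component {Lille, Lyon}.
That's 3 components.

3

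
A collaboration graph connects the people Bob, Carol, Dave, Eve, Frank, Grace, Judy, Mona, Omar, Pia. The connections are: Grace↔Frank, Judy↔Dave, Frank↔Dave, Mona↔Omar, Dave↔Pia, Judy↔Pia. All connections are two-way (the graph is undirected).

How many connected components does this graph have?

5

From Bob: component {Bob}.
From Carol: component {Carol}.
From Dave: component {Dave, Frank, Grace, Judy, Pia}.
From Eve: component {Eve}.
From Mona: component {Mona, Omar}.
That's 5 components.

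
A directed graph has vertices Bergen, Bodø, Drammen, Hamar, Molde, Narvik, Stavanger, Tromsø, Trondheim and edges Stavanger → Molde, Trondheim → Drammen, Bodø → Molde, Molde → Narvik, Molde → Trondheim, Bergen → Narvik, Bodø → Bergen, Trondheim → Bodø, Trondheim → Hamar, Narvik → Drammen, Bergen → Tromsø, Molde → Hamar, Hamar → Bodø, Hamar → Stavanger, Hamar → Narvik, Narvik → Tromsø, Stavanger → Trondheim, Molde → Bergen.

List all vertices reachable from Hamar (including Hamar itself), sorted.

Start at Hamar.
Its neighbours: Bodø, Narvik, Stavanger.
Then their neighbours: Bergen, Drammen, Molde, Tromsø, Trondheim.
Every vertex is now reached.

Bergen, Bodø, Drammen, Hamar, Molde, Narvik, Stavanger, Tromsø, Trondheim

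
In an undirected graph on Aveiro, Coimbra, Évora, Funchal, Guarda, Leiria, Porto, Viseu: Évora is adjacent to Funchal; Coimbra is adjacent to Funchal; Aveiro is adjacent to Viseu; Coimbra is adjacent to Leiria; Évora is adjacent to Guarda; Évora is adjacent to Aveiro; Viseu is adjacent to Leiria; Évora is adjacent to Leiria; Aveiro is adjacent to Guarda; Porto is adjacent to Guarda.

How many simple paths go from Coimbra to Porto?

7

Coimbra–Funchal–Évora–Aveiro–Guarda–Porto
Coimbra–Funchal–Évora–Guarda–Porto
Coimbra–Funchal–Évora–Leiria–Viseu–Aveiro–Guarda–Porto
Coimbra–Leiria–Évora–Aveiro–Guarda–Porto
Coimbra–Leiria–Évora–Guarda–Porto
Coimbra–Leiria–Viseu–Aveiro–Évora–Guarda–Porto
Coimbra–Leiria–Viseu–Aveiro–Guarda–Porto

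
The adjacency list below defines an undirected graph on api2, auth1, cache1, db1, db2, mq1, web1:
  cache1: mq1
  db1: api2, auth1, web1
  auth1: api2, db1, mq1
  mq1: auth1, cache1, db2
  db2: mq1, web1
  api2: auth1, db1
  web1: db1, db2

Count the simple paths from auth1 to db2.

auth1–api2–db1–web1–db2
auth1–db1–web1–db2
auth1–mq1–db2

3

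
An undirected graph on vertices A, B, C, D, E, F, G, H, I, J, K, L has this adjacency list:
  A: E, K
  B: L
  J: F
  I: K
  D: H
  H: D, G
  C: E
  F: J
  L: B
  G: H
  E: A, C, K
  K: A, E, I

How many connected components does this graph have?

4

From A: component {A, C, E, I, K}.
From B: component {B, L}.
From D: component {D, G, H}.
From F: component {F, J}.
That's 4 components.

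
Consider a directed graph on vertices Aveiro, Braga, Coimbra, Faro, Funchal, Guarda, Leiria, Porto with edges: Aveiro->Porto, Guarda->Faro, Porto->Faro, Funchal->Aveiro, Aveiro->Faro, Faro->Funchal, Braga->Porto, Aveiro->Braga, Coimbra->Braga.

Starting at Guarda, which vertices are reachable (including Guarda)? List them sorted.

Start at Guarda.
Its neighbours: Faro.
Then their neighbours: Funchal.
Then next layer: Aveiro.
Then next layer: Braga, Porto.
Nothing further is reachable.

Aveiro, Braga, Faro, Funchal, Guarda, Porto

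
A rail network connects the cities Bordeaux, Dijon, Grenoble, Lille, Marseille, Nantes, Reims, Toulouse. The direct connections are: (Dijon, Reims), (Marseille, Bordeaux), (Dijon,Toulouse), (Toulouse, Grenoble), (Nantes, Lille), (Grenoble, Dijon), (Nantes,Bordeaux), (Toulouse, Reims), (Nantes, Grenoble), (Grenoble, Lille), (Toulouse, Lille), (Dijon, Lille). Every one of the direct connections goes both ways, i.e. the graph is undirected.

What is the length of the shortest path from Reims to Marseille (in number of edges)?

Distance 0: Reims.
Distance 1: Dijon, Toulouse.
Distance 2: Grenoble, Lille.
Distance 3: Nantes.
Distance 4: Bordeaux.
Distance 5: Marseille — contains Marseille.

5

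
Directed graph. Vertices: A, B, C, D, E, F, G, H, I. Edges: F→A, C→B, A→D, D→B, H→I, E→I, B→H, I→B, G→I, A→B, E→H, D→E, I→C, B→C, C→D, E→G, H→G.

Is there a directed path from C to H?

Explore from C.
Distance 1: reach B, D.
Distance 2: reach E, H.
Found H.

Yes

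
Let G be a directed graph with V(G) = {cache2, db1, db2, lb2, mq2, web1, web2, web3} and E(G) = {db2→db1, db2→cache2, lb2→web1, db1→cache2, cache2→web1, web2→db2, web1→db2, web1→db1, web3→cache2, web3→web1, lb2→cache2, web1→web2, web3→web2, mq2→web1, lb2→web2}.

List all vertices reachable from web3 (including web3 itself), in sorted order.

cache2, db1, db2, web1, web2, web3

Start at web3.
Its neighbours: cache2, web1, web2.
Then their neighbours: db1, db2.
Nothing further is reachable.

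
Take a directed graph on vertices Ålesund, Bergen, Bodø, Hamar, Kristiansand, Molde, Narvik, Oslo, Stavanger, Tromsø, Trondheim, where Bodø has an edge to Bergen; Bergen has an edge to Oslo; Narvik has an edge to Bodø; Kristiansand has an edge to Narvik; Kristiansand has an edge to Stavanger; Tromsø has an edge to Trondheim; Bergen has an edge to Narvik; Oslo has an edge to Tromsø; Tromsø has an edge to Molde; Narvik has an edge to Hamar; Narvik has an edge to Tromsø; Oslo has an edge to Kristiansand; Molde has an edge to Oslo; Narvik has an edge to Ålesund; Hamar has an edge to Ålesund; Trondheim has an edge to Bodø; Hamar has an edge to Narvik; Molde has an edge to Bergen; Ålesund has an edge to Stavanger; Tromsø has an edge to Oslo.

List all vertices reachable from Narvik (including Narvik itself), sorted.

Start at Narvik.
Its neighbours: Ålesund, Bodø, Hamar, Tromsø.
Then their neighbours: Bergen, Molde, Oslo, Stavanger, Trondheim.
Then next layer: Kristiansand.
Every vertex is now reached.

Ålesund, Bergen, Bodø, Hamar, Kristiansand, Molde, Narvik, Oslo, Stavanger, Tromsø, Trondheim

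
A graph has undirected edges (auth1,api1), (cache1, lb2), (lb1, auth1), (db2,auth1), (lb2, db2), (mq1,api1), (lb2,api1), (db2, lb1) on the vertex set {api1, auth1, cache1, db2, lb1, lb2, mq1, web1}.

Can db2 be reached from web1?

No

web1 has no edges, so nothing is reachable from it.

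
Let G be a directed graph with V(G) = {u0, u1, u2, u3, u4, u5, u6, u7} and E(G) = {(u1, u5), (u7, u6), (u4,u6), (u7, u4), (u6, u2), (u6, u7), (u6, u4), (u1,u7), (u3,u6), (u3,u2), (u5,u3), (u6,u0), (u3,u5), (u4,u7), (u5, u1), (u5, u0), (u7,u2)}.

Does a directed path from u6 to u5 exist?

Explore from u6.
Distance 1: reach u0, u2, u4, u7.
The search from u6 is exhausted; no directed path reaches u5.

No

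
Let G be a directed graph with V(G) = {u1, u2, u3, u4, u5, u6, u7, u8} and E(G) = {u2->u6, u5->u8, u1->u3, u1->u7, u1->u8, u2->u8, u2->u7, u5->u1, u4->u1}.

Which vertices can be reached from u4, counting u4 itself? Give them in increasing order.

Start at u4.
Its neighbours: u1.
Then their neighbours: u3, u7, u8.
Nothing further is reachable.

u1, u3, u4, u7, u8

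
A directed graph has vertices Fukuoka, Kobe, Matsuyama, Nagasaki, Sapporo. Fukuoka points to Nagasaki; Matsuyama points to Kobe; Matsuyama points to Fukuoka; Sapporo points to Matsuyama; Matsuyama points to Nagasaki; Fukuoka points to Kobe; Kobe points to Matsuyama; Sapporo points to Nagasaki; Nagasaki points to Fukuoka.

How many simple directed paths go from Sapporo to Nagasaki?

Sapporo→Matsuyama→Fukuoka→Nagasaki
Sapporo→Matsuyama→Nagasaki
Sapporo→Nagasaki

3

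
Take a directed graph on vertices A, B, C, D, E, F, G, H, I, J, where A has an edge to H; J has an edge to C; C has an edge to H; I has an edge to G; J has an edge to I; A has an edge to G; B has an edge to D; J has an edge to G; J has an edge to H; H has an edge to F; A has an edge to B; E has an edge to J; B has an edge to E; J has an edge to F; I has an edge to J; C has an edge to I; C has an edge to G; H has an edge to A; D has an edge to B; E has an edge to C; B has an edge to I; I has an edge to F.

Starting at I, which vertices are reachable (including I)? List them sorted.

A, B, C, D, E, F, G, H, I, J

Start at I.
Its neighbours: F, G, J.
Then their neighbours: C, H.
Then next layer: A.
Then next layer: B.
Then next layer: D, E.
Every vertex is now reached.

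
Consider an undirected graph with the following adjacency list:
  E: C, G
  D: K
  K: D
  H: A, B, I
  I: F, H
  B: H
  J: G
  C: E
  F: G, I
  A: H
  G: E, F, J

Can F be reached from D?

No

Explore from D.
Distance 1: reach K.
The search is exhausted without reaching F; it lies in a different component.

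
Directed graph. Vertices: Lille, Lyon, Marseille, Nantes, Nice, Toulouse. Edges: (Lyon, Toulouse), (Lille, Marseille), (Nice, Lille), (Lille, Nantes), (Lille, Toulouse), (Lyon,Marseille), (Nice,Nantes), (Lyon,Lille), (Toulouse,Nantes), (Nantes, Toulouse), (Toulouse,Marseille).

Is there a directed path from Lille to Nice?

Explore from Lille.
Distance 1: reach Marseille, Nantes, Toulouse.
The search from Lille is exhausted; no directed path reaches Nice.

No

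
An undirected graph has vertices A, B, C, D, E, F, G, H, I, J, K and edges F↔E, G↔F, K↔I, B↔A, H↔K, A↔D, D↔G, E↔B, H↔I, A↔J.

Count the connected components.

From A: component {A, B, D, E, F, G, J}.
From C: component {C}.
From H: component {H, I, K}.
That's 3 components.

3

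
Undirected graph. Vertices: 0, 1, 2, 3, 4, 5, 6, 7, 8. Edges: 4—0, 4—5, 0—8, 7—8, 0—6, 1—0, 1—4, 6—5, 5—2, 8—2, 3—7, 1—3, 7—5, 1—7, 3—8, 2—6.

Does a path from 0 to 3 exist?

Explore from 0.
Distance 1: reach 1, 4, 6, 8.
Distance 2: reach 2, 3, 5, 7.
Found 3.

Yes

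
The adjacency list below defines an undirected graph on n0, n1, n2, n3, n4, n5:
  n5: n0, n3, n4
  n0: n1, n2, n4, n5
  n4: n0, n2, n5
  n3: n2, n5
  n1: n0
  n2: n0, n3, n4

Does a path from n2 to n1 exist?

Yes

Explore from n2.
Distance 1: reach n0, n3, n4.
Distance 2: reach n1, n5.
Found n1.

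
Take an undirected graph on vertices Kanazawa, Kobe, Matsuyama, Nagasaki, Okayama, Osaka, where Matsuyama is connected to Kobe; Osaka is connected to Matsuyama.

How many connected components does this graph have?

From Kanazawa: component {Kanazawa}.
From Kobe: component {Kobe, Matsuyama, Osaka}.
From Nagasaki: component {Nagasaki}.
From Okayama: component {Okayama}.
That's 4 components.

4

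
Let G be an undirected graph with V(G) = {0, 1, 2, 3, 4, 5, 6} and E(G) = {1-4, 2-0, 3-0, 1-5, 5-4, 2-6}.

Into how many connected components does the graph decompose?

From 0: component {0, 2, 3, 6}.
From 1: component {1, 4, 5}.
That's 2 components.

2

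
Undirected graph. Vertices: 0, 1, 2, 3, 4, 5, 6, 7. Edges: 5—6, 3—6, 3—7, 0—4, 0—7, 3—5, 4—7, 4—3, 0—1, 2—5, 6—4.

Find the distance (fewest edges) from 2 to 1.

Distance 0: 2.
Distance 1: 5.
Distance 2: 3, 6.
Distance 3: 4, 7.
Distance 4: 0.
Distance 5: 1 — contains 1.

5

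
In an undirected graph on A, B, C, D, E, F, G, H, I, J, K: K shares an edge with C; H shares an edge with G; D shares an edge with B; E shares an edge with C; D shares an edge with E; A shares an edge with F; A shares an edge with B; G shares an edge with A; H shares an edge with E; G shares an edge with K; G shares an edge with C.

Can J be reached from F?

Explore from F.
Distance 1: reach A.
Distance 2: reach B, G.
Distance 3: reach C, D, H, K.
Distance 4: reach E.
The search is exhausted without reaching J; it lies in a different component.

No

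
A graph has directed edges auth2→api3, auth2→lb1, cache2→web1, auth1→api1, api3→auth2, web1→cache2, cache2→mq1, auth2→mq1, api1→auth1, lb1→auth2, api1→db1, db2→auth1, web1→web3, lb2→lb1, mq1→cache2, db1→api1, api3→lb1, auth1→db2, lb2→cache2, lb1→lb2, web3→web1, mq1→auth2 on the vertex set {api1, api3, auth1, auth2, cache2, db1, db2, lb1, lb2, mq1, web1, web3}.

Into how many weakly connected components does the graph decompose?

2

From api1: component {api1, auth1, db1, db2}.
From api3: component {api3, auth2, cache2, lb1, lb2, mq1, web1, web3}.
That's 2 components.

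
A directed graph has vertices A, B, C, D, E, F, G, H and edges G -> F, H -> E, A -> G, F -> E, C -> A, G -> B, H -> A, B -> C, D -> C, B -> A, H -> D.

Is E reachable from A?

Explore from A.
Distance 1: reach G.
Distance 2: reach B, F.
Distance 3: reach C, E.
Found E.

Yes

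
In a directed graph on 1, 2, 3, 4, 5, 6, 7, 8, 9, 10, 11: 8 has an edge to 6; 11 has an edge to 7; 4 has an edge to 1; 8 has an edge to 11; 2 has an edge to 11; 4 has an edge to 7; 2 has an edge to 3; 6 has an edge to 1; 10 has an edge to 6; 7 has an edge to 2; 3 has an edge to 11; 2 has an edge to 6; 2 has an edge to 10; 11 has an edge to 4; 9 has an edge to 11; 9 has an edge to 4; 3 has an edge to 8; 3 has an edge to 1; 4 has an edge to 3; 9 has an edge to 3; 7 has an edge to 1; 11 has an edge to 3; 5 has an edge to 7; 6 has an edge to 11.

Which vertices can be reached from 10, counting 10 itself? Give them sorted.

Start at 10.
Its neighbours: 6.
Then their neighbours: 1, 11.
Then next layer: 3, 4, 7.
Then next layer: 2, 8.
Nothing further is reachable.

1, 2, 3, 4, 6, 7, 8, 10, 11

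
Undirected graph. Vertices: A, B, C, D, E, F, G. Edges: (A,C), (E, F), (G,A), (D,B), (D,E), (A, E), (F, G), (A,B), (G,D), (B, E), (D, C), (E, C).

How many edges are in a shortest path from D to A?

2

Distance 0: D.
Distance 1: B, C, E, G.
Distance 2: A, F — contains A.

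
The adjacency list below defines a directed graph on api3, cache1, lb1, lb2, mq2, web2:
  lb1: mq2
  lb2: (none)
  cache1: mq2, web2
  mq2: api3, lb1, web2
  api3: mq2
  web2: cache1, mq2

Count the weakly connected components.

2

From api3: component {api3, cache1, lb1, mq2, web2}.
From lb2: component {lb2}.
That's 2 components.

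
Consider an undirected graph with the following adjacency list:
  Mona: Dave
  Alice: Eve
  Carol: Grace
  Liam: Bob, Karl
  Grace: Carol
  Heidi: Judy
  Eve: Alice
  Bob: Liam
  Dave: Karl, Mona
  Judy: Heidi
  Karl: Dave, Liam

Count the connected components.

4

From Alice: component {Alice, Eve}.
From Bob: component {Bob, Dave, Karl, Liam, Mona}.
From Carol: component {Carol, Grace}.
From Heidi: component {Heidi, Judy}.
That's 4 components.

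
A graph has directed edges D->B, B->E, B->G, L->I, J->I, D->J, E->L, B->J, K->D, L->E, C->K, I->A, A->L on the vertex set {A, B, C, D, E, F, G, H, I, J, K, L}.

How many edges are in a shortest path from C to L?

5

Distance 0: C.
Distance 1: K.
Distance 2: D.
Distance 3: B, J.
Distance 4: E, G, I.
Distance 5: A, L — contains L.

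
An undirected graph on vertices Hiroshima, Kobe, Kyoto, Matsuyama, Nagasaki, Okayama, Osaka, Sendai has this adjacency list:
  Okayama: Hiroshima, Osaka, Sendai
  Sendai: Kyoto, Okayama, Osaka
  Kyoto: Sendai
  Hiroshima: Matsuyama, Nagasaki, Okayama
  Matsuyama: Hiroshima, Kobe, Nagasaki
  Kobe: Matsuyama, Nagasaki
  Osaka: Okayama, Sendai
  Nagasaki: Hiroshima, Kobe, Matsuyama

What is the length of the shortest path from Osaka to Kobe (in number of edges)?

Distance 0: Osaka.
Distance 1: Okayama, Sendai.
Distance 2: Hiroshima, Kyoto.
Distance 3: Matsuyama, Nagasaki.
Distance 4: Kobe — contains Kobe.

4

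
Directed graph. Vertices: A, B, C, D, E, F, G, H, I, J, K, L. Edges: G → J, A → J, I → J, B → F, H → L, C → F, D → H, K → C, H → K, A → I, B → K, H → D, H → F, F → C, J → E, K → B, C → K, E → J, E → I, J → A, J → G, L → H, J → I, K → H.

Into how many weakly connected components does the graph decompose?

From A: component {A, E, G, I, J}.
From B: component {B, C, D, F, H, K, L}.
That's 2 components.

2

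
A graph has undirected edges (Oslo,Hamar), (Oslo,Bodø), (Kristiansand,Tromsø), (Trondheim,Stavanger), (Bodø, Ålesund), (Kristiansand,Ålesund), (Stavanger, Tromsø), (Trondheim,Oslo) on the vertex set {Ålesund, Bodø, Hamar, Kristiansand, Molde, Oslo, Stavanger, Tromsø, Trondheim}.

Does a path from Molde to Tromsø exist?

No

Molde has no edges, so nothing is reachable from it.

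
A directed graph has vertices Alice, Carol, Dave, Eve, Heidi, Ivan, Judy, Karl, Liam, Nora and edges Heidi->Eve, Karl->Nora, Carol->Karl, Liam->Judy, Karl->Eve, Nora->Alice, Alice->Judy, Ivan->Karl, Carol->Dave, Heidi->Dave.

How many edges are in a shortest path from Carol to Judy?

Distance 0: Carol.
Distance 1: Dave, Karl.
Distance 2: Eve, Nora.
Distance 3: Alice.
Distance 4: Judy — contains Judy.

4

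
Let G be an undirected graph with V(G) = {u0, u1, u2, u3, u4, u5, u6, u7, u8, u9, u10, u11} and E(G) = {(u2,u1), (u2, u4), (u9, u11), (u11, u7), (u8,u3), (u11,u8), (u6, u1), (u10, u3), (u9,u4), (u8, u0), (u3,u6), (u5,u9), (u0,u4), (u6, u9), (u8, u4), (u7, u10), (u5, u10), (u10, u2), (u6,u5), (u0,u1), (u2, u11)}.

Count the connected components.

From u0: component {u0, u1, u2, u3, u4, u5, u6, u7, u8, u9, u10, u11}.
That's 1 component.

1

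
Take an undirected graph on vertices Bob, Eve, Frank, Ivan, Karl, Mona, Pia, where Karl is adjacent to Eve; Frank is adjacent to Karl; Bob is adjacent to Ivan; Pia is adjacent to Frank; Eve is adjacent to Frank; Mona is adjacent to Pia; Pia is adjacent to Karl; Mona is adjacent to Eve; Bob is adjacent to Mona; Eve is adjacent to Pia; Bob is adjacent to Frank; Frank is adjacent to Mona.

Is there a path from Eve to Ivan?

Yes

Explore from Eve.
Distance 1: reach Frank, Karl, Mona, Pia.
Distance 2: reach Bob.
Distance 3: reach Ivan.
Found Ivan.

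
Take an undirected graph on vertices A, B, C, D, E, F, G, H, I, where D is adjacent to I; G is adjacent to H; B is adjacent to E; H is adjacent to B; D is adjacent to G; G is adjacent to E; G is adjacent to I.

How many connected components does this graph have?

4

From A: component {A}.
From B: component {B, D, E, G, H, I}.
From C: component {C}.
From F: component {F}.
That's 4 components.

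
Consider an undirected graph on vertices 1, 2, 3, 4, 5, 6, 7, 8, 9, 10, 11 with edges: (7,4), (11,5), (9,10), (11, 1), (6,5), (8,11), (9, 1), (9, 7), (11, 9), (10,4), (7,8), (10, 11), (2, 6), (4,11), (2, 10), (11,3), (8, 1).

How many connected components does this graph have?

From 1: component {1, 2, 3, 4, 5, 6, 7, 8, 9, 10, 11}.
That's 1 component.

1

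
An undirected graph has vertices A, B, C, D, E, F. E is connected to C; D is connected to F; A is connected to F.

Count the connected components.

3

From A: component {A, D, F}.
From B: component {B}.
From C: component {C, E}.
That's 3 components.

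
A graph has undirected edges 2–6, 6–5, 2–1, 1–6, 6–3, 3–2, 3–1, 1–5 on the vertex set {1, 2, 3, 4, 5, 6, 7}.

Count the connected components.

3

From 1: component {1, 2, 3, 5, 6}.
From 4: component {4}.
From 7: component {7}.
That's 3 components.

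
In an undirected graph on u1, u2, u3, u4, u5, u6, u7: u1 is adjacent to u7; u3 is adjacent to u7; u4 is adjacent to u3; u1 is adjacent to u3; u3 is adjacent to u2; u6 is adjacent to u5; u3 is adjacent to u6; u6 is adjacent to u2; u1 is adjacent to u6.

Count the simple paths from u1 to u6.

5

u1–u3–u2–u6
u1–u3–u6
u1–u6
u1–u7–u3–u2–u6
u1–u7–u3–u6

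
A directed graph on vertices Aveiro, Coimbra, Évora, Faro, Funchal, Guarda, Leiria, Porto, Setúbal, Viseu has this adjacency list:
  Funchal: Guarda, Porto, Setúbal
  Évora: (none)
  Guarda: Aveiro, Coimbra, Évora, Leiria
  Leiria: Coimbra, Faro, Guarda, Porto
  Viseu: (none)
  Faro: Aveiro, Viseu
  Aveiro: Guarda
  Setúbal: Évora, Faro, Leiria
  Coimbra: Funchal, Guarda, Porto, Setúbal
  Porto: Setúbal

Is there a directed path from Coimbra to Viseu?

Explore from Coimbra.
Distance 1: reach Funchal, Guarda, Porto, Setúbal.
Distance 2: reach Aveiro, Évora, Faro, Leiria.
Distance 3: reach Viseu.
Found Viseu.

Yes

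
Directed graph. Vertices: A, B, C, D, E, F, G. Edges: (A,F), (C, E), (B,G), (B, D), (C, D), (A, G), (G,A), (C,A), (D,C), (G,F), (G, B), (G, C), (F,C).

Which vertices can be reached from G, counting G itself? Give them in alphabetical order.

A, B, C, D, E, F, G

Start at G.
Its neighbours: A, B, C, F.
Then their neighbours: D, E.
Every vertex is now reached.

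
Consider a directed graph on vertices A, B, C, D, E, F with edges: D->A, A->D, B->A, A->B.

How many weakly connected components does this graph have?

From A: component {A, B, D}.
From C: component {C}.
From E: component {E}.
From F: component {F}.
That's 4 components.

4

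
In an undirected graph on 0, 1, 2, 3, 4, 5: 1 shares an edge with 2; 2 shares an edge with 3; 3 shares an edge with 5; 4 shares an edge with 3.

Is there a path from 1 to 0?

Explore from 1.
Distance 1: reach 2.
Distance 2: reach 3.
Distance 3: reach 4, 5.
The search is exhausted without reaching 0; it lies in a different component.

No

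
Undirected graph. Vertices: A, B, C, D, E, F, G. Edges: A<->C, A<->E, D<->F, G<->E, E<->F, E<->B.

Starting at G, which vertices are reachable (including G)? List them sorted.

A, B, C, D, E, F, G

Start at G.
Its neighbours: E.
Then their neighbours: A, B, F.
Then next layer: C, D.
Every vertex is now reached.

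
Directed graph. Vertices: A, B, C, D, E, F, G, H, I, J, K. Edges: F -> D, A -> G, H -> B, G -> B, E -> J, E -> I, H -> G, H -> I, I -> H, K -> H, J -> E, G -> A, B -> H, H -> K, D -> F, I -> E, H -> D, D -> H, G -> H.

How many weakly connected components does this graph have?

2

From A: component {A, B, D, E, F, G, H, I, J, K}.
From C: component {C}.
That's 2 components.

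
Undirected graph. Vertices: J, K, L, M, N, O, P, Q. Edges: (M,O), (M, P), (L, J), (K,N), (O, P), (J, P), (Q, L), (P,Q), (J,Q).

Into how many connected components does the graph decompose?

From J: component {J, L, M, O, P, Q}.
From K: component {K, N}.
That's 2 components.

2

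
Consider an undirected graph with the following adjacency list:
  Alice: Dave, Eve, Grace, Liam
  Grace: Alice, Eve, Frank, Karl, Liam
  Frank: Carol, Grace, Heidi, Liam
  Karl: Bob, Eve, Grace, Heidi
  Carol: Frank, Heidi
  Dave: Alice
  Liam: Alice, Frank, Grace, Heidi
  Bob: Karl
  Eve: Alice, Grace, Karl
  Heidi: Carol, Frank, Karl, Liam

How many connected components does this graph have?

From Alice: component {Alice, Bob, Carol, Dave, Eve, Frank, Grace, Heidi, Karl, Liam}.
That's 1 component.

1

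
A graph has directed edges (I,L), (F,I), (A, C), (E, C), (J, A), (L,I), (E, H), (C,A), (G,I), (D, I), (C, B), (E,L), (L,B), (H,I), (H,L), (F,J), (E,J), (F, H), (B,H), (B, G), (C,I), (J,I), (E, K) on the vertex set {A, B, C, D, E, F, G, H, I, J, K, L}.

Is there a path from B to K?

Explore from B.
Distance 1: reach G, H.
Distance 2: reach I, L.
The search from B is exhausted; no directed path reaches K.

No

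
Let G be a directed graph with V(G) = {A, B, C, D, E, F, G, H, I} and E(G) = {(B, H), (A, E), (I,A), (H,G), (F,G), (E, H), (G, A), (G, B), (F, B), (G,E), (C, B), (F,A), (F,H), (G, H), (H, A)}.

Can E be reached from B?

Explore from B.
Distance 1: reach H.
Distance 2: reach A, G.
Distance 3: reach E.
Found E.

Yes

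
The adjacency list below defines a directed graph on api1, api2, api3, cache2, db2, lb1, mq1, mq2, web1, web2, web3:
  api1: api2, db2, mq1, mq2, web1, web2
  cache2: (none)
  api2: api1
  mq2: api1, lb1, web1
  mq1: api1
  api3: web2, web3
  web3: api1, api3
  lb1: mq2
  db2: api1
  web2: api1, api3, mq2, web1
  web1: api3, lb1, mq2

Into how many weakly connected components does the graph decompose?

From api1: component {api1, api2, api3, db2, lb1, mq1, mq2, web1, web2, web3}.
From cache2: component {cache2}.
That's 2 components.

2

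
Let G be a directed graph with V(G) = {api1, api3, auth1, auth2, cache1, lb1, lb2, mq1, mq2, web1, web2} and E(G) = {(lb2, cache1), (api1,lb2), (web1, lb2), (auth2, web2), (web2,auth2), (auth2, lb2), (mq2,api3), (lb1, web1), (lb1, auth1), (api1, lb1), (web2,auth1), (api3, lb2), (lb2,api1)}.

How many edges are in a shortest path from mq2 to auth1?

Distance 0: mq2.
Distance 1: api3.
Distance 2: lb2.
Distance 3: api1, cache1.
Distance 4: lb1.
Distance 5: auth1, web1 — contains auth1.

5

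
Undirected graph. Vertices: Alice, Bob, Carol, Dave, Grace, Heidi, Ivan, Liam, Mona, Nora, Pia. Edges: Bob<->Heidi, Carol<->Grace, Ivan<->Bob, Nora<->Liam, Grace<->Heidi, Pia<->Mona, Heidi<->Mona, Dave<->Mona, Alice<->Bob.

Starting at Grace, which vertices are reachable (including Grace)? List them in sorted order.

Alice, Bob, Carol, Dave, Grace, Heidi, Ivan, Mona, Pia

Start at Grace.
Its neighbours: Carol, Heidi.
Then their neighbours: Bob, Mona.
Then next layer: Alice, Dave, Ivan, Pia.
Nothing further is reachable.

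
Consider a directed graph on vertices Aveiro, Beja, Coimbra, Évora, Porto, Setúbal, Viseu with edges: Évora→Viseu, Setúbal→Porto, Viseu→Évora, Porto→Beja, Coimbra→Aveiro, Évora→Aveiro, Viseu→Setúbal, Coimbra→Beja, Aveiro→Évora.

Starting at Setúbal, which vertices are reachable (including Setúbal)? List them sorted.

Start at Setúbal.
Its neighbours: Porto.
Then their neighbours: Beja.
Nothing further is reachable.

Beja, Porto, Setúbal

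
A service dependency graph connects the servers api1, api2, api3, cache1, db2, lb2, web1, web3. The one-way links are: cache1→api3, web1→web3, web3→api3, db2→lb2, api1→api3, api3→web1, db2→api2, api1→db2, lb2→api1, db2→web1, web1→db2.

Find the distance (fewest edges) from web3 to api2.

4

Distance 0: web3.
Distance 1: api3.
Distance 2: web1.
Distance 3: db2.
Distance 4: api2, lb2 — contains api2.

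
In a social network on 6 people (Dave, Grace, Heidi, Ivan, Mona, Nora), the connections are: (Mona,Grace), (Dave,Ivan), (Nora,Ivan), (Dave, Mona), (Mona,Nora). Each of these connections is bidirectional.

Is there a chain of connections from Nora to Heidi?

Explore from Nora.
Distance 1: reach Ivan, Mona.
Distance 2: reach Dave, Grace.
The search is exhausted without reaching Heidi; it lies in a different component.

No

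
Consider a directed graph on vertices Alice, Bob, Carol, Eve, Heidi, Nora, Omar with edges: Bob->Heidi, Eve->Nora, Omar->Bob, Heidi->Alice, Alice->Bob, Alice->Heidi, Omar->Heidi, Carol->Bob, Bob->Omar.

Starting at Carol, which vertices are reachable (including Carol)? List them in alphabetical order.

Start at Carol.
Its neighbours: Bob.
Then their neighbours: Heidi, Omar.
Then next layer: Alice.
Nothing further is reachable.

Alice, Bob, Carol, Heidi, Omar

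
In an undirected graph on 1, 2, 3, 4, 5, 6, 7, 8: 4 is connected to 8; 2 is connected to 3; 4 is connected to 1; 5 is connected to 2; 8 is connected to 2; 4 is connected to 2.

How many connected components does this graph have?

3

From 1: component {1, 2, 3, 4, 5, 8}.
From 6: component {6}.
From 7: component {7}.
That's 3 components.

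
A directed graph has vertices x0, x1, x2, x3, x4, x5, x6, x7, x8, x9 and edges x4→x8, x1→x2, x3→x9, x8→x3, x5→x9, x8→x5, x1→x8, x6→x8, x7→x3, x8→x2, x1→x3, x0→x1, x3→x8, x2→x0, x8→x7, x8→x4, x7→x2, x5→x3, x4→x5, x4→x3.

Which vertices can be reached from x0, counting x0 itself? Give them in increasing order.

x0, x1, x2, x3, x4, x5, x7, x8, x9

Start at x0.
Its neighbours: x1.
Then their neighbours: x2, x3, x8.
Then next layer: x4, x5, x7, x9.
Nothing further is reachable.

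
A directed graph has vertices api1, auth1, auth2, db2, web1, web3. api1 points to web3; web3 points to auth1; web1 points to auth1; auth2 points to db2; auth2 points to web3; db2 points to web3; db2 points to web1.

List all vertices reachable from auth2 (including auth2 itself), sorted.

Start at auth2.
Its neighbours: db2, web3.
Then their neighbours: auth1, web1.
Nothing further is reachable.

auth1, auth2, db2, web1, web3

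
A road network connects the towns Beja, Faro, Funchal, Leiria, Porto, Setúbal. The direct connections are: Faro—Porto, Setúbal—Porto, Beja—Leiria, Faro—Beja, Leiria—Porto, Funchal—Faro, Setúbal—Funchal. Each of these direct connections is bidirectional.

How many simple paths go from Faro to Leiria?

Faro–Beja–Leiria
Faro–Funchal–Setúbal–Porto–Leiria
Faro–Porto–Leiria

3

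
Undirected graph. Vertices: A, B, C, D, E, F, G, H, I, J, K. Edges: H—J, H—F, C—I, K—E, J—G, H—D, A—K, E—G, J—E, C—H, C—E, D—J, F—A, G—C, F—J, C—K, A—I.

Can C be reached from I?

Yes

Explore from I.
Distance 1: reach A, C.
Found C.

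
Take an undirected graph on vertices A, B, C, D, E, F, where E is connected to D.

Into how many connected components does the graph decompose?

5

From A: component {A}.
From B: component {B}.
From C: component {C}.
From D: component {D, E}.
From F: component {F}.
That's 5 components.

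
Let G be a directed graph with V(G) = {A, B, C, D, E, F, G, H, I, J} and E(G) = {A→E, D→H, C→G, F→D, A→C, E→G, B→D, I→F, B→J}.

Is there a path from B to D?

Explore from B.
Distance 1: reach D, J.
Found D.

Yes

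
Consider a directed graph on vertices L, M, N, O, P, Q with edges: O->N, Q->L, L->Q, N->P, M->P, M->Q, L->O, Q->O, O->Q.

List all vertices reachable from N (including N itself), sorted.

N, P

Start at N.
Its neighbours: P.
Nothing further is reachable.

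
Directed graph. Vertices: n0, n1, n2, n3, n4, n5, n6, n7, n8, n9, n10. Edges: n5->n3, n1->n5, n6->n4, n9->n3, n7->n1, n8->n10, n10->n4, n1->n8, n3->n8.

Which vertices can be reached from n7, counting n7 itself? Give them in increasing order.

Start at n7.
Its neighbours: n1.
Then their neighbours: n5, n8.
Then next layer: n3, n10.
Then next layer: n4.
Nothing further is reachable.

n1, n3, n4, n5, n7, n8, n10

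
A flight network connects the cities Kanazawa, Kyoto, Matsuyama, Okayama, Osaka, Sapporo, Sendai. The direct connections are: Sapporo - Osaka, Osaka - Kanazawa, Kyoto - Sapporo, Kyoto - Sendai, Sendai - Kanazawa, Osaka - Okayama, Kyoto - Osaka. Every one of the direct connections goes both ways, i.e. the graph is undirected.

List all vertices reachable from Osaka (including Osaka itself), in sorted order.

Kanazawa, Kyoto, Okayama, Osaka, Sapporo, Sendai

Start at Osaka.
Its neighbours: Kanazawa, Kyoto, Okayama, Sapporo.
Then their neighbours: Sendai.
Nothing further is reachable.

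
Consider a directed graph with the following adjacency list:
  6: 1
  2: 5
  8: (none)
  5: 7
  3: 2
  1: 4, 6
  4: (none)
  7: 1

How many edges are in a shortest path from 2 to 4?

Distance 0: 2.
Distance 1: 5.
Distance 2: 7.
Distance 3: 1.
Distance 4: 4, 6 — contains 4.

4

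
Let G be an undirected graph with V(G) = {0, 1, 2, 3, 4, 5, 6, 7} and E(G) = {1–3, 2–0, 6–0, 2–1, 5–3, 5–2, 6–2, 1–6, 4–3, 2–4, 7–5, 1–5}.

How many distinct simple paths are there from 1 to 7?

1–2–4–3–5–7
1–2–5–7
1–3–4–2–5–7
1–3–5–7
1–5–7
1–6–0–2–4–3–5–7
1–6–0–2–5–7
1–6–2–4–3–5–7
1–6–2–5–7

9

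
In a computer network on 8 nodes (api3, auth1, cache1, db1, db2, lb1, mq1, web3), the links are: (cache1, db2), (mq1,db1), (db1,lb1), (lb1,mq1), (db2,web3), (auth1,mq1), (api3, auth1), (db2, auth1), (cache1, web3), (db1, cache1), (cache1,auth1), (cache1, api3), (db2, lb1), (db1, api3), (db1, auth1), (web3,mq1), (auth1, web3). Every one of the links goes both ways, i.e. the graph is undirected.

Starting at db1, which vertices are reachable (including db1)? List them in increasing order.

api3, auth1, cache1, db1, db2, lb1, mq1, web3

Start at db1.
Its neighbours: api3, auth1, cache1, lb1, mq1.
Then their neighbours: db2, web3.
Every vertex is now reached.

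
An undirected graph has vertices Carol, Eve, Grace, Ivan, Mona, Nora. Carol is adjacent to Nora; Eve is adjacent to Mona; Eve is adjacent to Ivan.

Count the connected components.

3

From Carol: component {Carol, Nora}.
From Eve: component {Eve, Ivan, Mona}.
From Grace: component {Grace}.
That's 3 components.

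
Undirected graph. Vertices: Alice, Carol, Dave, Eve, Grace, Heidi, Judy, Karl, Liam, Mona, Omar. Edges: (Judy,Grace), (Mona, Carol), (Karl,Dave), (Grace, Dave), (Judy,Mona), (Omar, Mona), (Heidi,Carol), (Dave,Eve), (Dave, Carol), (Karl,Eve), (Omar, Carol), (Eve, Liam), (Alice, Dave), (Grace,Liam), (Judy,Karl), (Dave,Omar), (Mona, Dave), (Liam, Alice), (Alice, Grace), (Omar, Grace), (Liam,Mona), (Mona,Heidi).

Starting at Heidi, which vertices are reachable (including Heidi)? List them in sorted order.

Alice, Carol, Dave, Eve, Grace, Heidi, Judy, Karl, Liam, Mona, Omar

Start at Heidi.
Its neighbours: Carol, Mona.
Then their neighbours: Dave, Judy, Liam, Omar.
Then next layer: Alice, Eve, Grace, Karl.
Every vertex is now reached.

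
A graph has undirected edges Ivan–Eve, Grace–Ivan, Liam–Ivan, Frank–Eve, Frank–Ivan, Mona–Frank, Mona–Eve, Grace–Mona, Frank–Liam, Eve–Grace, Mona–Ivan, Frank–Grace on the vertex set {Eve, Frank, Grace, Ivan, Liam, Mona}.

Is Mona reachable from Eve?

Yes

Explore from Eve.
Distance 1: reach Frank, Grace, Ivan, Mona.
Found Mona.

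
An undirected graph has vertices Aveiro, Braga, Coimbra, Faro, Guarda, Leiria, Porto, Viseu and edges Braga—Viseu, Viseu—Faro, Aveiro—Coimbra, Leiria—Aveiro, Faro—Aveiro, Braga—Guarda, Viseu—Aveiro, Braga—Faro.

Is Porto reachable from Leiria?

No

Explore from Leiria.
Distance 1: reach Aveiro.
Distance 2: reach Coimbra, Faro, Viseu.
Distance 3: reach Braga.
Distance 4: reach Guarda.
The search is exhausted without reaching Porto; it lies in a different component.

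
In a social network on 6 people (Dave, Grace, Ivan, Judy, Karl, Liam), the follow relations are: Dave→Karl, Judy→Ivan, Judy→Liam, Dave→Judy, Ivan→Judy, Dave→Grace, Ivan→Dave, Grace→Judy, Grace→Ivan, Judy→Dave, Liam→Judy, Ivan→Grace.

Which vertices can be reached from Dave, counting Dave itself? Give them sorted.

Dave, Grace, Ivan, Judy, Karl, Liam

Start at Dave.
Its neighbours: Grace, Judy, Karl.
Then their neighbours: Ivan, Liam.
Every vertex is now reached.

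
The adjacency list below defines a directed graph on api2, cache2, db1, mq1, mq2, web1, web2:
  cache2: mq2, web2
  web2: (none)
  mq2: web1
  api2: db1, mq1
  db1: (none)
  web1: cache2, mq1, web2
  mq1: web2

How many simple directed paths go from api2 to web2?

api2→mq1→web2

1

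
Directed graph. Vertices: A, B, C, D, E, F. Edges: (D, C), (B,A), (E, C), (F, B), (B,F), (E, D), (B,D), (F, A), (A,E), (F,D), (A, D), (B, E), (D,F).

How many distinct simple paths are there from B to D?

B→A→D
B→A→E→D
B→D
B→E→D
B→F→A→D
B→F→A→E→D
B→F→D

7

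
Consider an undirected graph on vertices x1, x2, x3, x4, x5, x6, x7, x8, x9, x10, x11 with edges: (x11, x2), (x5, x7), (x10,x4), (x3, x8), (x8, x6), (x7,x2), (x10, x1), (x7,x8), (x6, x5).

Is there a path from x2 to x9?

No

Explore from x2.
Distance 1: reach x7, x11.
Distance 2: reach x5, x8.
Distance 3: reach x3, x6.
The search is exhausted without reaching x9; it lies in a different component.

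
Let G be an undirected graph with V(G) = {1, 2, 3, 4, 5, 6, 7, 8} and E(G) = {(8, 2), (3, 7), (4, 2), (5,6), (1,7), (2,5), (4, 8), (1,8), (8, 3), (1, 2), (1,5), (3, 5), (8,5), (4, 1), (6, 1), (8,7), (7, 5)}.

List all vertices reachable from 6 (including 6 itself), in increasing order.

1, 2, 3, 4, 5, 6, 7, 8

Start at 6.
Its neighbours: 1, 5.
Then their neighbours: 2, 3, 4, 7, 8.
Every vertex is now reached.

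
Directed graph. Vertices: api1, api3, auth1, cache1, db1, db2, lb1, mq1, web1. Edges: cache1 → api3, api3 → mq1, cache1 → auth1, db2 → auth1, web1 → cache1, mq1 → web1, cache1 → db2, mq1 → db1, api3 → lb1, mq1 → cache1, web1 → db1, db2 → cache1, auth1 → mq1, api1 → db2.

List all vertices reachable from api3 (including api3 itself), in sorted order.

api3, auth1, cache1, db1, db2, lb1, mq1, web1

Start at api3.
Its neighbours: lb1, mq1.
Then their neighbours: cache1, db1, web1.
Then next layer: auth1, db2.
Nothing further is reachable.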